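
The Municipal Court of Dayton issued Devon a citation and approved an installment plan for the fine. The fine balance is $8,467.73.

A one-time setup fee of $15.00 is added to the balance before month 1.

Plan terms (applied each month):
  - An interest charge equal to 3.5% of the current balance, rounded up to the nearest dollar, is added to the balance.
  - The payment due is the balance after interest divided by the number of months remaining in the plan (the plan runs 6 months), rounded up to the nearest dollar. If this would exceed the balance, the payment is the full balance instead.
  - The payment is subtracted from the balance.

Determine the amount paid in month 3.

Month 1: $8,482.73 +$297.00 interest = $8,779.73; pay $1,464.00 → $7,315.73
Month 2: $7,315.73 +$257.00 interest = $7,572.73; pay $1,515.00 → $6,057.73
Month 3: $6,057.73 +$213.00 interest = $6,270.73; pay $1,568.00 → $4,702.73

$1,568.00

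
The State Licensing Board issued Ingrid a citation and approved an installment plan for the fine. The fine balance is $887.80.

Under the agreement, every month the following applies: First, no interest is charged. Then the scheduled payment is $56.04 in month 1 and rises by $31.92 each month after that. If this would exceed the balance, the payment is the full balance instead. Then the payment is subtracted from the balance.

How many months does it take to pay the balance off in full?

Month 1: $887.80 − $56.04 → $831.76
Month 2: $831.76 − $87.96 → $743.80
Month 3: $743.80 − $119.88 → $623.92
Month 4: $623.92 − $151.80 → $472.12
Month 5: $472.12 − $183.72 → $288.40
Month 6: $288.40 − $215.64 → $72.76
Month 7: $72.76 − $72.76 → $0.00
Balance reaches $0.00 in month 7.

7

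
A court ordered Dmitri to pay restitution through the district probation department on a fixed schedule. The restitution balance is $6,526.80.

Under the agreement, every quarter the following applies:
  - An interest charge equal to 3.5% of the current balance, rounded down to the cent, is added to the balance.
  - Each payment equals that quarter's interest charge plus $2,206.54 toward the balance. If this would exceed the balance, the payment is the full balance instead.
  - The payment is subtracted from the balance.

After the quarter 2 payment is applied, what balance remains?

# | Opening | Interest | Payment | End bal
1 | $6,526.80 | $228.43 | $2,434.97 | $4,320.26
2 | $4,320.26 | $151.20 | $2,357.74 | $2,113.72

$2,113.72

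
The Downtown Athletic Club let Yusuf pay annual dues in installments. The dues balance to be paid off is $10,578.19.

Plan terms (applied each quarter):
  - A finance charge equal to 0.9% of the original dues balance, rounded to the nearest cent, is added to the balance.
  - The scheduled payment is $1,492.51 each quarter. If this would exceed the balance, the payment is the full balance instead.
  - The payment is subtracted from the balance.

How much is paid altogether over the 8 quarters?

Quarter 1: opening $10,578.19; interest $95.20 → $10,673.39; payment $1,492.51; balance $9,180.88
Quarter 2: opening $9,180.88; interest $95.20 → $9,276.08; payment $1,492.51; balance $7,783.57
Quarter 3: opening $7,783.57; interest $95.20 → $7,878.77; payment $1,492.51; balance $6,386.26
Quarter 4: opening $6,386.26; interest $95.20 → $6,481.46; payment $1,492.51; balance $4,988.95
Quarter 5: opening $4,988.95; interest $95.20 → $5,084.15; payment $1,492.51; balance $3,591.64
Quarter 6: opening $3,591.64; interest $95.20 → $3,686.84; payment $1,492.51; balance $2,194.33
Quarter 7: opening $2,194.33; interest $95.20 → $2,289.53; payment $1,492.51; balance $797.02
Quarter 8: opening $797.02; interest $95.20 → $892.22; payment $892.22; balance $0.00
Total paid: $11,339.79

$11,339.79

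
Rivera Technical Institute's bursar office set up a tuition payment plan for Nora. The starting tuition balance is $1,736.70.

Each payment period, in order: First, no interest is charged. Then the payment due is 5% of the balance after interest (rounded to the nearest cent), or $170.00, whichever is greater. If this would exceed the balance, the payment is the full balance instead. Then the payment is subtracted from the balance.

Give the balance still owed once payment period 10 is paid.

$36.70

Payment period 1: opening $1,736.70; payment $170.00; balance $1,566.70
Payment period 2: opening $1,566.70; payment $170.00; balance $1,396.70
Payment period 3: opening $1,396.70; payment $170.00; balance $1,226.70
Payment period 4: opening $1,226.70; payment $170.00; balance $1,056.70
Payment period 5: opening $1,056.70; payment $170.00; balance $886.70
Payment period 6: opening $886.70; payment $170.00; balance $716.70
Payment period 7: opening $716.70; payment $170.00; balance $546.70
Payment period 8: opening $546.70; payment $170.00; balance $376.70
Payment period 9: opening $376.70; payment $170.00; balance $206.70
Payment period 10: opening $206.70; payment $170.00; balance $36.70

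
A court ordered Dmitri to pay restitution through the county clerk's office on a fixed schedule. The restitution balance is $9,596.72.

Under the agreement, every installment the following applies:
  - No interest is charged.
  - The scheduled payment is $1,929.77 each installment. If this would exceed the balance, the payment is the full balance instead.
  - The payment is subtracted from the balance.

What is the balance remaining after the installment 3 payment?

$3,807.41

Installment 1: $9,596.72 − $1,929.77 → $7,666.95
Installment 2: $7,666.95 − $1,929.77 → $5,737.18
Installment 3: $5,737.18 − $1,929.77 → $3,807.41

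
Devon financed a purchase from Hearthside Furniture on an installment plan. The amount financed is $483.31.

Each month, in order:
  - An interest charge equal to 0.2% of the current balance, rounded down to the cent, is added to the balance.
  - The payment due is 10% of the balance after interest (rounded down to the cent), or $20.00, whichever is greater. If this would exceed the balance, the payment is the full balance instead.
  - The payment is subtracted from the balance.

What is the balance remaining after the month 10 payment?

# | Opening | Interest | Payment | End bal
1 | $483.31 | $0.96 | $48.42 | $435.85
2 | $435.85 | $0.87 | $43.67 | $393.05
3 | $393.05 | $0.78 | $39.38 | $354.45
4 | $354.45 | $0.70 | $35.51 | $319.64
5 | $319.64 | $0.63 | $32.02 | $288.25
6 | $288.25 | $0.57 | $28.88 | $259.94
7 | $259.94 | $0.51 | $26.04 | $234.41
8 | $234.41 | $0.46 | $23.48 | $211.39
9 | $211.39 | $0.42 | $21.18 | $190.63
10 | $190.63 | $0.38 | $20.00 | $171.01

$171.01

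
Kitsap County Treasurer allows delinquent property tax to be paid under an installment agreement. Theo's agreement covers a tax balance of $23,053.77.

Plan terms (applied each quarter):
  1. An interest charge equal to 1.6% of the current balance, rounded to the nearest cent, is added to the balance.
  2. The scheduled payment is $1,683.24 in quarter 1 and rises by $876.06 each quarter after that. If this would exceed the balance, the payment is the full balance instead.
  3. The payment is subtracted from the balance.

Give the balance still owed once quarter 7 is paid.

$0.00

Quarter 1: opening $23,053.77; interest $368.86 → $23,422.63; payment $1,683.24; balance $21,739.39
Quarter 2: opening $21,739.39; interest $347.83 → $22,087.22; payment $2,559.30; balance $19,527.92
Quarter 3: opening $19,527.92; interest $312.45 → $19,840.37; payment $3,435.36; balance $16,405.01
Quarter 4: opening $16,405.01; interest $262.48 → $16,667.49; payment $4,311.42; balance $12,356.07
Quarter 5: opening $12,356.07; interest $197.70 → $12,553.77; payment $5,187.48; balance $7,366.29
Quarter 6: opening $7,366.29; interest $117.86 → $7,484.15; payment $6,063.54; balance $1,420.61
Quarter 7: opening $1,420.61; interest $22.73 → $1,443.34; payment $1,443.34; balance $0.00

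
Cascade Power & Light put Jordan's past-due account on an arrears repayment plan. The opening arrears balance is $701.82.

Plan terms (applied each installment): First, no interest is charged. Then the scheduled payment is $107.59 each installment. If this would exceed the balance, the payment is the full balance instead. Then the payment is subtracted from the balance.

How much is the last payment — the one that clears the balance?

$56.28

Installment 1: opening $701.82; payment $107.59; balance $594.23
Installment 2: opening $594.23; payment $107.59; balance $486.64
Installment 3: opening $486.64; payment $107.59; balance $379.05
Installment 4: opening $379.05; payment $107.59; balance $271.46
Installment 5: opening $271.46; payment $107.59; balance $163.87
Installment 6: opening $163.87; payment $107.59; balance $56.28
Installment 7: opening $56.28; payment $56.28; balance $0.00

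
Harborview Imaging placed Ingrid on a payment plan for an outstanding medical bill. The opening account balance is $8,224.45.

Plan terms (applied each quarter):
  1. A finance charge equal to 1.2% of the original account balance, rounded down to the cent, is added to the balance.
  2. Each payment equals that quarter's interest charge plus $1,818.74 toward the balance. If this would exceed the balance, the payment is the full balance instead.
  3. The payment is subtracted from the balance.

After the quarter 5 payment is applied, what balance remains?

Quarter 1: $8,224.45 +$98.69 interest = $8,323.14; pay $1,917.43 → $6,405.71
Quarter 2: $6,405.71 +$98.69 interest = $6,504.40; pay $1,917.43 → $4,586.97
Quarter 3: $4,586.97 +$98.69 interest = $4,685.66; pay $1,917.43 → $2,768.23
Quarter 4: $2,768.23 +$98.69 interest = $2,866.92; pay $1,917.43 → $949.49
Quarter 5: $949.49 +$98.69 interest = $1,048.18; pay $1,048.18 → $0.00

$0.00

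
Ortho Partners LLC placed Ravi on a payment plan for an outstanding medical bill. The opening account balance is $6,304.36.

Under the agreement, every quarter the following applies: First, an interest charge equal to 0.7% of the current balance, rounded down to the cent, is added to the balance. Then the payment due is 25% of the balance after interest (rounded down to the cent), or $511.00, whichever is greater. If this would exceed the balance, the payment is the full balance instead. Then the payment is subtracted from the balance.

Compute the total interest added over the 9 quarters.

$158.23

Quarter 1: $6,304.36 +$44.13 interest = $6,348.49; pay $1,587.12 → $4,761.37
Quarter 2: $4,761.37 +$33.32 interest = $4,794.69; pay $1,198.67 → $3,596.02
Quarter 3: $3,596.02 +$25.17 interest = $3,621.19; pay $905.29 → $2,715.90
Quarter 4: $2,715.90 +$19.01 interest = $2,734.91; pay $683.72 → $2,051.19
Quarter 5: $2,051.19 +$14.35 interest = $2,065.54; pay $516.38 → $1,549.16
Quarter 6: $1,549.16 +$10.84 interest = $1,560.00; pay $511.00 → $1,049.00
Quarter 7: $1,049.00 +$7.34 interest = $1,056.34; pay $511.00 → $545.34
Quarter 8: $545.34 +$3.81 interest = $549.15; pay $511.00 → $38.15
Quarter 9: $38.15 +$0.26 interest = $38.41; pay $38.41 → $0.00
Total interest: $44.13 + $33.32 + $25.17 + $19.01 + $14.35 + $10.84 + $7.34 + $3.81 + $0.26 = $158.23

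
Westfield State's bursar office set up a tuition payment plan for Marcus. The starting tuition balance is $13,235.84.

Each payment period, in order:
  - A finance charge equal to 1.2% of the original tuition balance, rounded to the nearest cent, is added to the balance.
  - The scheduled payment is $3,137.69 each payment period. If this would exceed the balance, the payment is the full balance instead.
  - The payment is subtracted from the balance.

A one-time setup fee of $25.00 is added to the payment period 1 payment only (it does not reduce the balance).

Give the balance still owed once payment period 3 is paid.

Payment period 1: $13,235.84 +$158.83 interest = $13,394.67; pay $3,137.69 (+ $25.00 fee) → $10,256.98
Payment period 2: $10,256.98 +$158.83 interest = $10,415.81; pay $3,137.69 → $7,278.12
Payment period 3: $7,278.12 +$158.83 interest = $7,436.95; pay $3,137.69 → $4,299.26

$4,299.26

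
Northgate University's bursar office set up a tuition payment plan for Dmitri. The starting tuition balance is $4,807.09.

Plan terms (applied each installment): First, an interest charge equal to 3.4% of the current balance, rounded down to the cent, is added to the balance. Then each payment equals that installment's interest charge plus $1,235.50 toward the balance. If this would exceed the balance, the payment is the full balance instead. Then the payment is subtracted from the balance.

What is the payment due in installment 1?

$1,398.94

Installment 1: opening $4,807.09; interest $163.44 → $4,970.53; payment $1,398.94; balance $3,571.59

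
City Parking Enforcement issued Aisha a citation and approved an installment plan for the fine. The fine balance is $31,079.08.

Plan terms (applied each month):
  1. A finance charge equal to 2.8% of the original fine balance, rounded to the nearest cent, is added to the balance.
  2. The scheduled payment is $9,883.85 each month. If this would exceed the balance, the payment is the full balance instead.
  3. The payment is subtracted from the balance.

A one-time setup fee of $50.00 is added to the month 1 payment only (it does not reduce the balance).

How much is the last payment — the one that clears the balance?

# | Opening | Interest | Payment | Fee | End bal
1 | $31,079.08 | $870.21 | $9,883.85 | $50.00 | $22,065.44
2 | $22,065.44 | $870.21 | $9,883.85 | — | $13,051.80
3 | $13,051.80 | $870.21 | $9,883.85 | — | $4,038.16
4 | $4,038.16 | $870.21 | $4,908.37 | — | $0.00

$4,908.37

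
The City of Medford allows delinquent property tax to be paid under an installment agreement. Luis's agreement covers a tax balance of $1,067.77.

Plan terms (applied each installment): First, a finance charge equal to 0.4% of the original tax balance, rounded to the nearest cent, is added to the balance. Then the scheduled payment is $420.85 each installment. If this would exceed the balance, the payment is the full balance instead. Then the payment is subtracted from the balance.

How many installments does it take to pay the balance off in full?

Installment 1: $1,067.77 +$4.27 interest = $1,072.04; pay $420.85 → $651.19
Installment 2: $651.19 +$4.27 interest = $655.46; pay $420.85 → $234.61
Installment 3: $234.61 +$4.27 interest = $238.88; pay $238.88 → $0.00
Balance reaches $0.00 in installment 3.

3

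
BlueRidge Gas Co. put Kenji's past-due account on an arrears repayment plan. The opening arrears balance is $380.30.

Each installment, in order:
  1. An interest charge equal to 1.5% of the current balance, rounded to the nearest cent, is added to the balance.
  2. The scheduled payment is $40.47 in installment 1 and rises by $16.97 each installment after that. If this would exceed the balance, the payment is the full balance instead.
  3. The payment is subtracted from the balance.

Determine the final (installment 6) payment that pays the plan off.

Installment 1: $380.30 +$5.70 interest = $386.00; pay $40.47 → $345.53
Installment 2: $345.53 +$5.18 interest = $350.71; pay $57.44 → $293.27
Installment 3: $293.27 +$4.40 interest = $297.67; pay $74.41 → $223.26
Installment 4: $223.26 +$3.35 interest = $226.61; pay $91.38 → $135.23
Installment 5: $135.23 +$2.03 interest = $137.26; pay $108.35 → $28.91
Installment 6: $28.91 +$0.43 interest = $29.34; pay $29.34 → $0.00

$29.34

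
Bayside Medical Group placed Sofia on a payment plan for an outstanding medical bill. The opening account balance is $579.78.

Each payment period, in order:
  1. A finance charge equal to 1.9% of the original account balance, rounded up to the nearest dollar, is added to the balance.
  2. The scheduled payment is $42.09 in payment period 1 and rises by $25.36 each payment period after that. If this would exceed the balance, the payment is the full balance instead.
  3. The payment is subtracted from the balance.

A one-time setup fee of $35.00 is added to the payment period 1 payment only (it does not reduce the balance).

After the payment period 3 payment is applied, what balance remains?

Payment period 1: $579.78 +$12.00 interest = $591.78; pay $42.09 (+ $35.00 fee) → $549.69
Payment period 2: $549.69 +$12.00 interest = $561.69; pay $67.45 → $494.24
Payment period 3: $494.24 +$12.00 interest = $506.24; pay $92.81 → $413.43

$413.43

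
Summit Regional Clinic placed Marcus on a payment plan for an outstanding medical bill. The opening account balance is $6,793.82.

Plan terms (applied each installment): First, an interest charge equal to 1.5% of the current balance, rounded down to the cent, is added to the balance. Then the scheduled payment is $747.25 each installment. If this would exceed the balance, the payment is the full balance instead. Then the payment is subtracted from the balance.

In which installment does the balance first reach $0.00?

10

Installment 1: $6,793.82 +$101.90 interest = $6,895.72; pay $747.25 → $6,148.47
Installment 2: $6,148.47 +$92.22 interest = $6,240.69; pay $747.25 → $5,493.44
Installment 3: $5,493.44 +$82.40 interest = $5,575.84; pay $747.25 → $4,828.59
Installment 4: $4,828.59 +$72.42 interest = $4,901.01; pay $747.25 → $4,153.76
Installment 5: $4,153.76 +$62.30 interest = $4,216.06; pay $747.25 → $3,468.81
Installment 6: $3,468.81 +$52.03 interest = $3,520.84; pay $747.25 → $2,773.59
Installment 7: $2,773.59 +$41.60 interest = $2,815.19; pay $747.25 → $2,067.94
Installment 8: $2,067.94 +$31.01 interest = $2,098.95; pay $747.25 → $1,351.70
Installment 9: $1,351.70 +$20.27 interest = $1,371.97; pay $747.25 → $624.72
Installment 10: $624.72 +$9.37 interest = $634.09; pay $634.09 → $0.00
Balance reaches $0.00 in installment 10.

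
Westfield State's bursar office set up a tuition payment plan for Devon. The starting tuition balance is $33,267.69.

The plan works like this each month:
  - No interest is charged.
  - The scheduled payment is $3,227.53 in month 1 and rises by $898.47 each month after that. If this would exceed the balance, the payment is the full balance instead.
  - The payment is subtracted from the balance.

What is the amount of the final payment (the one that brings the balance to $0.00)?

Month 1: opening $33,267.69; payment $3,227.53; balance $30,040.16
Month 2: opening $30,040.16; payment $4,126.00; balance $25,914.16
Month 3: opening $25,914.16; payment $5,024.47; balance $20,889.69
Month 4: opening $20,889.69; payment $5,922.94; balance $14,966.75
Month 5: opening $14,966.75; payment $6,821.41; balance $8,145.34
Month 6: opening $8,145.34; payment $7,719.88; balance $425.46
Month 7: opening $425.46; payment $425.46; balance $0.00

$425.46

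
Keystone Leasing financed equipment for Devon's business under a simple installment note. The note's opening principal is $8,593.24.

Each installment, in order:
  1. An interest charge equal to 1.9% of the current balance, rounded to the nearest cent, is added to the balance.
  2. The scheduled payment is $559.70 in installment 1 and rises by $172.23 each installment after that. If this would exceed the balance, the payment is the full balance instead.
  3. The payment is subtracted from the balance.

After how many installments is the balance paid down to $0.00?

Installment 1: opening $8,593.24; interest $163.27 → $8,756.51; payment $559.70; balance $8,196.81
Installment 2: opening $8,196.81; interest $155.74 → $8,352.55; payment $731.93; balance $7,620.62
Installment 3: opening $7,620.62; interest $144.79 → $7,765.41; payment $904.16; balance $6,861.25
Installment 4: opening $6,861.25; interest $130.36 → $6,991.61; payment $1,076.39; balance $5,915.22
Installment 5: opening $5,915.22; interest $112.39 → $6,027.61; payment $1,248.62; balance $4,778.99
Installment 6: opening $4,778.99; interest $90.80 → $4,869.79; payment $1,420.85; balance $3,448.94
Installment 7: opening $3,448.94; interest $65.53 → $3,514.47; payment $1,593.08; balance $1,921.39
Installment 8: opening $1,921.39; interest $36.51 → $1,957.90; payment $1,765.31; balance $192.59
Installment 9: opening $192.59; interest $3.66 → $196.25; payment $196.25; balance $0.00
Balance reaches $0.00 in installment 9.

9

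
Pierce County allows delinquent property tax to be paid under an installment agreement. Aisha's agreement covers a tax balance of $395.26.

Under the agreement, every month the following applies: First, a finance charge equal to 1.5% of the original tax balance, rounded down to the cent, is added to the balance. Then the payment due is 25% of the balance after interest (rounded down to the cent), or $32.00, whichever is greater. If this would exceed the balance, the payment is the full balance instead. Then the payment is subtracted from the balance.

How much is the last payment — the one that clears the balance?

Month 1: opening $395.26; interest $5.92 → $401.18; payment $100.29; balance $300.89
Month 2: opening $300.89; interest $5.92 → $306.81; payment $76.70; balance $230.11
Month 3: opening $230.11; interest $5.92 → $236.03; payment $59.00; balance $177.03
Month 4: opening $177.03; interest $5.92 → $182.95; payment $45.73; balance $137.22
Month 5: opening $137.22; interest $5.92 → $143.14; payment $35.78; balance $107.36
Month 6: opening $107.36; interest $5.92 → $113.28; payment $32.00; balance $81.28
Month 7: opening $81.28; interest $5.92 → $87.20; payment $32.00; balance $55.20
Month 8: opening $55.20; interest $5.92 → $61.12; payment $32.00; balance $29.12
Month 9: opening $29.12; interest $5.92 → $35.04; payment $32.00; balance $3.04
Month 10: opening $3.04; interest $5.92 → $8.96; payment $8.96; balance $0.00

$8.96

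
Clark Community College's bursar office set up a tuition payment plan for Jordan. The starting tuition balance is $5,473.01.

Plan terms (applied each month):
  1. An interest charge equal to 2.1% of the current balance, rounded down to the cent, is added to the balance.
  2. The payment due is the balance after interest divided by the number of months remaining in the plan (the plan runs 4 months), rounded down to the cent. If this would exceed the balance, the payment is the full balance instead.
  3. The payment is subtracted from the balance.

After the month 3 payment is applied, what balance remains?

Month 1: $5,473.01 +$114.93 interest = $5,587.94; pay $1,396.98 → $4,190.96
Month 2: $4,190.96 +$88.01 interest = $4,278.97; pay $1,426.32 → $2,852.65
Month 3: $2,852.65 +$59.90 interest = $2,912.55; pay $1,456.27 → $1,456.28

$1,456.28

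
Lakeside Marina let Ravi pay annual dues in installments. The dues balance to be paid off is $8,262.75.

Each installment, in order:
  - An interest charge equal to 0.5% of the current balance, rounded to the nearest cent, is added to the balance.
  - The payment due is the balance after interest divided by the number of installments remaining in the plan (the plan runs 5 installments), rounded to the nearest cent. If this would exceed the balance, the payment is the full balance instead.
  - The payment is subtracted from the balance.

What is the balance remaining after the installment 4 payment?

$1,685.85

Installment 1: $8,262.75 +$41.31 interest = $8,304.06; pay $1,660.81 → $6,643.25
Installment 2: $6,643.25 +$33.22 interest = $6,676.47; pay $1,669.12 → $5,007.35
Installment 3: $5,007.35 +$25.04 interest = $5,032.39; pay $1,677.46 → $3,354.93
Installment 4: $3,354.93 +$16.77 interest = $3,371.70; pay $1,685.85 → $1,685.85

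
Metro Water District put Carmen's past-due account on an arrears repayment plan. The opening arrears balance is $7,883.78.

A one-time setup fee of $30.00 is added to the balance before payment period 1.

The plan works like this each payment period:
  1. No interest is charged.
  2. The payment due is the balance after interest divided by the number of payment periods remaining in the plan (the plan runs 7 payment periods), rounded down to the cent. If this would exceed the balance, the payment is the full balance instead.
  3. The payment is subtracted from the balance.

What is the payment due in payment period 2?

Payment period 1: $7,913.78 − $1,130.54 → $6,783.24
Payment period 2: $6,783.24 − $1,130.54 → $5,652.70

$1,130.54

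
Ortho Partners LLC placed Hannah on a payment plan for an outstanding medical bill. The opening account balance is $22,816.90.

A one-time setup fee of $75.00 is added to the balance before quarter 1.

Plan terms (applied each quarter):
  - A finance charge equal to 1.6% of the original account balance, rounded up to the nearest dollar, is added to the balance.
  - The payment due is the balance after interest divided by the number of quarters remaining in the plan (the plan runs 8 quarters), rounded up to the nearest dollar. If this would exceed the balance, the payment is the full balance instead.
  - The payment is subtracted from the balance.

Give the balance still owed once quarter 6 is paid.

$6,612.90

Quarter 1: $22,891.90 +$366.00 interest = $23,257.90; pay $2,908.00 → $20,349.90
Quarter 2: $20,349.90 +$366.00 interest = $20,715.90; pay $2,960.00 → $17,755.90
Quarter 3: $17,755.90 +$366.00 interest = $18,121.90; pay $3,021.00 → $15,100.90
Quarter 4: $15,100.90 +$366.00 interest = $15,466.90; pay $3,094.00 → $12,372.90
Quarter 5: $12,372.90 +$366.00 interest = $12,738.90; pay $3,185.00 → $9,553.90
Quarter 6: $9,553.90 +$366.00 interest = $9,919.90; pay $3,307.00 → $6,612.90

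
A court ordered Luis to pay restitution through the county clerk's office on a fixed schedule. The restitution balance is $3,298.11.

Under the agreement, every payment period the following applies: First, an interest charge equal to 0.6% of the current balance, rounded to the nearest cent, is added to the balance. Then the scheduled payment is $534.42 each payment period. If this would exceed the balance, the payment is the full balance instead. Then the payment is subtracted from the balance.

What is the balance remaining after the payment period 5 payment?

Payment period 1: opening $3,298.11; interest $19.79 → $3,317.90; payment $534.42; balance $2,783.48
Payment period 2: opening $2,783.48; interest $16.70 → $2,800.18; payment $534.42; balance $2,265.76
Payment period 3: opening $2,265.76; interest $13.59 → $2,279.35; payment $534.42; balance $1,744.93
Payment period 4: opening $1,744.93; interest $10.47 → $1,755.40; payment $534.42; balance $1,220.98
Payment period 5: opening $1,220.98; interest $7.33 → $1,228.31; payment $534.42; balance $693.89

$693.89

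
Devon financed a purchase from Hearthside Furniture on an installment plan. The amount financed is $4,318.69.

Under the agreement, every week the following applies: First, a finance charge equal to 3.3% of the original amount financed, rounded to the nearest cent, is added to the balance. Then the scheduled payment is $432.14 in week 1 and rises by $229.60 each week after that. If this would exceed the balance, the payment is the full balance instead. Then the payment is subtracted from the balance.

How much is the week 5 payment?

$1,350.54

Week 1: opening $4,318.69; interest $142.52 → $4,461.21; payment $432.14; balance $4,029.07
Week 2: opening $4,029.07; interest $142.52 → $4,171.59; payment $661.74; balance $3,509.85
Week 3: opening $3,509.85; interest $142.52 → $3,652.37; payment $891.34; balance $2,761.03
Week 4: opening $2,761.03; interest $142.52 → $2,903.55; payment $1,120.94; balance $1,782.61
Week 5: opening $1,782.61; interest $142.52 → $1,925.13; payment $1,350.54; balance $574.59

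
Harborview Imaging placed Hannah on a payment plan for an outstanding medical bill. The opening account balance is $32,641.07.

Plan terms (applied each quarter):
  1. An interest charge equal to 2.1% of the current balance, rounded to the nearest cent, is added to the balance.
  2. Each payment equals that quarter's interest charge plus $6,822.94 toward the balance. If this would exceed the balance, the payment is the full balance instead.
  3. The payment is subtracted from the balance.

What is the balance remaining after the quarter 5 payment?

Quarter 1: opening $32,641.07; interest $685.46 → $33,326.53; payment $7,508.40; balance $25,818.13
Quarter 2: opening $25,818.13; interest $542.18 → $26,360.31; payment $7,365.12; balance $18,995.19
Quarter 3: opening $18,995.19; interest $398.90 → $19,394.09; payment $7,221.84; balance $12,172.25
Quarter 4: opening $12,172.25; interest $255.62 → $12,427.87; payment $7,078.56; balance $5,349.31
Quarter 5: opening $5,349.31; interest $112.34 → $5,461.65; payment $5,461.65; balance $0.00

$0.00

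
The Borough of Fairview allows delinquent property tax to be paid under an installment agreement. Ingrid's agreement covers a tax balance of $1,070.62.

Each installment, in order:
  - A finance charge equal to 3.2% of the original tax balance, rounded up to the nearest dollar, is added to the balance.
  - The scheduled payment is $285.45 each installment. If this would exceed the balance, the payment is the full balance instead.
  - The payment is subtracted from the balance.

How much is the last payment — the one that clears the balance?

Installment 1: opening $1,070.62; interest $35.00 → $1,105.62; payment $285.45; balance $820.17
Installment 2: opening $820.17; interest $35.00 → $855.17; payment $285.45; balance $569.72
Installment 3: opening $569.72; interest $35.00 → $604.72; payment $285.45; balance $319.27
Installment 4: opening $319.27; interest $35.00 → $354.27; payment $285.45; balance $68.82
Installment 5: opening $68.82; interest $35.00 → $103.82; payment $103.82; balance $0.00

$103.82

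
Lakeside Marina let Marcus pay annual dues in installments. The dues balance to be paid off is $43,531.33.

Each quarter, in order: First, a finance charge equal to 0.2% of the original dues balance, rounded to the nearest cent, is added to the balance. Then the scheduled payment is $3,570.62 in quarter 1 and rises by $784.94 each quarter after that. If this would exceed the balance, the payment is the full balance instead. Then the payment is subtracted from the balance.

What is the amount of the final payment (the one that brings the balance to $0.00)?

Quarter 1: opening $43,531.33; interest $87.06 → $43,618.39; payment $3,570.62; balance $40,047.77
Quarter 2: opening $40,047.77; interest $87.06 → $40,134.83; payment $4,355.56; balance $35,779.27
Quarter 3: opening $35,779.27; interest $87.06 → $35,866.33; payment $5,140.50; balance $30,725.83
Quarter 4: opening $30,725.83; interest $87.06 → $30,812.89; payment $5,925.44; balance $24,887.45
Quarter 5: opening $24,887.45; interest $87.06 → $24,974.51; payment $6,710.38; balance $18,264.13
Quarter 6: opening $18,264.13; interest $87.06 → $18,351.19; payment $7,495.32; balance $10,855.87
Quarter 7: opening $10,855.87; interest $87.06 → $10,942.93; payment $8,280.26; balance $2,662.67
Quarter 8: opening $2,662.67; interest $87.06 → $2,749.73; payment $2,749.73; balance $0.00

$2,749.73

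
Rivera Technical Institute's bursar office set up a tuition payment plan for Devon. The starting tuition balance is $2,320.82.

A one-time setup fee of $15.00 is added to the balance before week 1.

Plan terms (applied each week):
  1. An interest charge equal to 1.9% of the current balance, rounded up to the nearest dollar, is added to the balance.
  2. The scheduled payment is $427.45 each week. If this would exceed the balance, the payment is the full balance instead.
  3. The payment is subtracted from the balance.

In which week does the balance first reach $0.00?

6

# | Opening | Interest | Payment | End bal
1 | $2,335.82 | $45.00 | $427.45 | $1,953.37
2 | $1,953.37 | $38.00 | $427.45 | $1,563.92
3 | $1,563.92 | $30.00 | $427.45 | $1,166.47
4 | $1,166.47 | $23.00 | $427.45 | $762.02
5 | $762.02 | $15.00 | $427.45 | $349.57
6 | $349.57 | $7.00 | $356.57 | $0.00
Balance reaches $0.00 in week 6.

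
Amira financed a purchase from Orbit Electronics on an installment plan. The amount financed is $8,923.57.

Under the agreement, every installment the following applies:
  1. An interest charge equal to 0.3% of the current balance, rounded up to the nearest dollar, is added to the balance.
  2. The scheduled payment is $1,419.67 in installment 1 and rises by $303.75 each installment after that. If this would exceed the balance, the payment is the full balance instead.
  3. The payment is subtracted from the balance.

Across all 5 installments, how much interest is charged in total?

$85.00

Installment 1: $8,923.57 +$27.00 interest = $8,950.57; pay $1,419.67 → $7,530.90
Installment 2: $7,530.90 +$23.00 interest = $7,553.90; pay $1,723.42 → $5,830.48
Installment 3: $5,830.48 +$18.00 interest = $5,848.48; pay $2,027.17 → $3,821.31
Installment 4: $3,821.31 +$12.00 interest = $3,833.31; pay $2,330.92 → $1,502.39
Installment 5: $1,502.39 +$5.00 interest = $1,507.39; pay $1,507.39 → $0.00
Total interest: $27.00 + $23.00 + $18.00 + $12.00 + $5.00 = $85.00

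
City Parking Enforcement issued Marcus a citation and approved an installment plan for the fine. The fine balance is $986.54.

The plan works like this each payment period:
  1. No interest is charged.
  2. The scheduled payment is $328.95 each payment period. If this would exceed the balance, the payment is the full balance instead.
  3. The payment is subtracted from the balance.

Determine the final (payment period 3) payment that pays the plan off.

$328.64

Payment period 1: opening $986.54; payment $328.95; balance $657.59
Payment period 2: opening $657.59; payment $328.95; balance $328.64
Payment period 3: opening $328.64; payment $328.64; balance $0.00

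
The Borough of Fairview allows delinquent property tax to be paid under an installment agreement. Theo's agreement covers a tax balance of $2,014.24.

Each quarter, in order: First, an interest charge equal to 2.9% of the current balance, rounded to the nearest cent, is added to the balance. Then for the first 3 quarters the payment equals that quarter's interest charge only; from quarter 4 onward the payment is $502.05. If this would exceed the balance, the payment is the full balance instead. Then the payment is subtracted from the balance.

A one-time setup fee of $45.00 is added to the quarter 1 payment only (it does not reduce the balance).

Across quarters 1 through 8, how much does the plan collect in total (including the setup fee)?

Quarter 1: $2,014.24 +$58.41 interest = $2,072.65; pay $58.41 (+ $45.00 fee) → $2,014.24
Quarter 2: $2,014.24 +$58.41 interest = $2,072.65; pay $58.41 → $2,014.24
Quarter 3: $2,014.24 +$58.41 interest = $2,072.65; pay $58.41 → $2,014.24
Quarter 4: $2,014.24 +$58.41 interest = $2,072.65; pay $502.05 → $1,570.60
Quarter 5: $1,570.60 +$45.55 interest = $1,616.15; pay $502.05 → $1,114.10
Quarter 6: $1,114.10 +$32.31 interest = $1,146.41; pay $502.05 → $644.36
Quarter 7: $644.36 +$18.69 interest = $663.05; pay $502.05 → $161.00
Quarter 8: $161.00 +$4.67 interest = $165.67; pay $165.67 → $0.00
Total paid: $2,394.10

$2,394.10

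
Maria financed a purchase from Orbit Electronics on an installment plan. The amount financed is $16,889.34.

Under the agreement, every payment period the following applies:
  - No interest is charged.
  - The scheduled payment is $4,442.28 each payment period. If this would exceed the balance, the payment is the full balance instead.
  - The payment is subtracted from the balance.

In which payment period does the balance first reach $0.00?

Payment period 1: opening $16,889.34; payment $4,442.28; balance $12,447.06
Payment period 2: opening $12,447.06; payment $4,442.28; balance $8,004.78
Payment period 3: opening $8,004.78; payment $4,442.28; balance $3,562.50
Payment period 4: opening $3,562.50; payment $3,562.50; balance $0.00
Balance reaches $0.00 in payment period 4.

4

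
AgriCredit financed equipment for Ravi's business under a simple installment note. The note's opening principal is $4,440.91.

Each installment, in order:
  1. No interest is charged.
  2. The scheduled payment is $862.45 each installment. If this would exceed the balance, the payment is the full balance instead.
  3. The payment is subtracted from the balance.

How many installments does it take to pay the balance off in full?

6

Installment 1: opening $4,440.91; payment $862.45; balance $3,578.46
Installment 2: opening $3,578.46; payment $862.45; balance $2,716.01
Installment 3: opening $2,716.01; payment $862.45; balance $1,853.56
Installment 4: opening $1,853.56; payment $862.45; balance $991.11
Installment 5: opening $991.11; payment $862.45; balance $128.66
Installment 6: opening $128.66; payment $128.66; balance $0.00
Balance reaches $0.00 in installment 6.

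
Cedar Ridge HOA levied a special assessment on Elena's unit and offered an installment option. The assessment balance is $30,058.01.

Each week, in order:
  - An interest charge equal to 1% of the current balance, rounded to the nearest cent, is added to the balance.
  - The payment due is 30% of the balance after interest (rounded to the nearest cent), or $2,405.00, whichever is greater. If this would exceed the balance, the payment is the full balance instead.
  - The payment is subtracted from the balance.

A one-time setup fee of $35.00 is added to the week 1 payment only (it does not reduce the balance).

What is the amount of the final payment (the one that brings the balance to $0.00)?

Week 1: $30,058.01 +$300.58 interest = $30,358.59; pay $9,107.58 (+ $35.00 fee) → $21,251.01
Week 2: $21,251.01 +$212.51 interest = $21,463.52; pay $6,439.06 → $15,024.46
Week 3: $15,024.46 +$150.24 interest = $15,174.70; pay $4,552.41 → $10,622.29
Week 4: $10,622.29 +$106.22 interest = $10,728.51; pay $3,218.55 → $7,509.96
Week 5: $7,509.96 +$75.10 interest = $7,585.06; pay $2,405.00 → $5,180.06
Week 6: $5,180.06 +$51.80 interest = $5,231.86; pay $2,405.00 → $2,826.86
Week 7: $2,826.86 +$28.27 interest = $2,855.13; pay $2,405.00 → $450.13
Week 8: $450.13 +$4.50 interest = $454.63; pay $454.63 → $0.00

$454.63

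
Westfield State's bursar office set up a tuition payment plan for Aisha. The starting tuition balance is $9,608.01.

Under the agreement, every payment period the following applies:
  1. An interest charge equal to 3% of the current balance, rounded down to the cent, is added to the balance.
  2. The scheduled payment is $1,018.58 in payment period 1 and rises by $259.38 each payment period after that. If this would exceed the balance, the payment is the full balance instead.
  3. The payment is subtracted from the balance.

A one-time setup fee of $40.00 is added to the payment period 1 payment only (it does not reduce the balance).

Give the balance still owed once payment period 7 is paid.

Payment period 1: opening $9,608.01; interest $288.24 → $9,896.25; payment $1,018.58 (+ $40.00 fee); balance $8,877.67
Payment period 2: opening $8,877.67; interest $266.33 → $9,144.00; payment $1,277.96; balance $7,866.04
Payment period 3: opening $7,866.04; interest $235.98 → $8,102.02; payment $1,537.34; balance $6,564.68
Payment period 4: opening $6,564.68; interest $196.94 → $6,761.62; payment $1,796.72; balance $4,964.90
Payment period 5: opening $4,964.90; interest $148.94 → $5,113.84; payment $2,056.10; balance $3,057.74
Payment period 6: opening $3,057.74; interest $91.73 → $3,149.47; payment $2,315.48; balance $833.99
Payment period 7: opening $833.99; interest $25.01 → $859.00; payment $859.00; balance $0.00

$0.00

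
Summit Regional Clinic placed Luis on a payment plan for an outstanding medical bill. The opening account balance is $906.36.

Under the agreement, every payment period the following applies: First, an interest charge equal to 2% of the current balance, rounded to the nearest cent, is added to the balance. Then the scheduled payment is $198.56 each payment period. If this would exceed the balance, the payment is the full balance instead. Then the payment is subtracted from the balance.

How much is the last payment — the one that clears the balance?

Payment period 1: $906.36 +$18.13 interest = $924.49; pay $198.56 → $725.93
Payment period 2: $725.93 +$14.52 interest = $740.45; pay $198.56 → $541.89
Payment period 3: $541.89 +$10.84 interest = $552.73; pay $198.56 → $354.17
Payment period 4: $354.17 +$7.08 interest = $361.25; pay $198.56 → $162.69
Payment period 5: $162.69 +$3.25 interest = $165.94; pay $165.94 → $0.00

$165.94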